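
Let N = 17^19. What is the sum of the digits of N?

17^19 = 239072435685151324847153
Sum of its 24 digits: 98.

98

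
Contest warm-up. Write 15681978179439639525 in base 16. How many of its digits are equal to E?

15681978179439639525 in base 16 is D9A1941148ED3BE5.
The digit E appears 2 times.

2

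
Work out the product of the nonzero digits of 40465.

4×4×6×5 = 480

480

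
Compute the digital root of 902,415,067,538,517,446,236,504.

7

9+0+2+4+1+5+0+6+7+5+3+8+5+1+7+4+4+6+2+3+6+5+0+4 = 97
9+7 = 16
1+6 = 7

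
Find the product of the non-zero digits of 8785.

8×7×8×5 = 2240

2240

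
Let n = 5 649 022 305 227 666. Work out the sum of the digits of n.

65

5+6+4+9+0+2+2+3+0+5+2+2+7+6+6+6 = 65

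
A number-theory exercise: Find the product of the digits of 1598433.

1×5×9×8×4×3×3 = 12960

12960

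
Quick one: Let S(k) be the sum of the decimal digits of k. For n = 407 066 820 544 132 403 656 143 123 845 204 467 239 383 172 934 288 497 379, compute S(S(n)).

First digit sum: 241.
2+4+1 = 7.

7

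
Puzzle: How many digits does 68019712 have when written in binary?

68019712 in base 2 is 100000011011110011000000000, which has 27 digits.

27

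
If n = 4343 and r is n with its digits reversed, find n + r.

7777

Reverse of 4343 is 3434.
4343 + 3434 = 7777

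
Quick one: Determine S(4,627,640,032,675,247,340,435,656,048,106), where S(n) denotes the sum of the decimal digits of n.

120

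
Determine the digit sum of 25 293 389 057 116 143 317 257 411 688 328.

2+5+2+9+3+3+8+9+0+5+7+1+1+6+1+4+3+3+1+7+2+5+7+4+1+1+6+8+8+3+2+8 = 135

135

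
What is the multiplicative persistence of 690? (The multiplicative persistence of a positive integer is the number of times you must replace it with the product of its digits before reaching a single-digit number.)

1

690 → 0 (1 step)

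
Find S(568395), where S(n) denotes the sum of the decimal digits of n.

5+6+8+3+9+5 = 36

36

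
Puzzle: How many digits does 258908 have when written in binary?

258908 in base 2 is 111111001101011100, which has 18 digits.

18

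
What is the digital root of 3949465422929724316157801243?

5

3+9+4+9+4+6+5+4+2+2+9+2+9+7+2+4+3+1+6+1+5+7+8+0+1+2+4+3 = 122
1+2+2 = 5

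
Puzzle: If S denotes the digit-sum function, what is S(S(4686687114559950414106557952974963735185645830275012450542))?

11

First digit sum: 263.
2+6+3 = 11.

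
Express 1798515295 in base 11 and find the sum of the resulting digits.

35

1798515295 in base 11 is 843240185.
Digit sum: 8+4+3+2+4+0+1+8+5 = 35.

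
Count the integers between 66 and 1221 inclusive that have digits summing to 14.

87

The integers in [66, 1221] that have digits summing to 14: 68, 77, 86, 95, 149, 158, …, 1184, 1193.
87 qualify.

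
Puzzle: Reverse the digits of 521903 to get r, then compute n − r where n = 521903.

212778

Reverse of 521903 is 309125.
521903 − 309125 = 212778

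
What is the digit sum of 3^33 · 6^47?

3^33 · 6^47 = 20802243408516172148686889243479561785734930657968128
Sum of its 53 digits: 252.

252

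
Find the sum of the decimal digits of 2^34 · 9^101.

468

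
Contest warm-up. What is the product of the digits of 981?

9×8×1 = 72

72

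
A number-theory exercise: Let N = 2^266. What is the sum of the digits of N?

373

2^266 = 118571099379011784113736688648896417641748464297615937576404566024103044751294464
Sum of its 81 digits: 373.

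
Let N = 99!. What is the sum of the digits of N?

648

99! = 933262154439441526816992388562667004907159682643816214685929638952175999932299156089414639761565182862536979208272237582511852109168640000000000000000000000
Sum of its 156 digits: 648.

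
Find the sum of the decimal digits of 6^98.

6^98 = 18147739541668636280463618532168272792698436402026524209529776843597142818816
Sum of its 77 digits: 360.

360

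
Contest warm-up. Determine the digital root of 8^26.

The digital root of n equals n mod 9 (or 9 when 9 | n), so we need 8^26 mod 9.
8^26 ≡ 1 (mod 9), so the digital root is 1.

1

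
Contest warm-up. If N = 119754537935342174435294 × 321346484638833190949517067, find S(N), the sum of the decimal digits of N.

218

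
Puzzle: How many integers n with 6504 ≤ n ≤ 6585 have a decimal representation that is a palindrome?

1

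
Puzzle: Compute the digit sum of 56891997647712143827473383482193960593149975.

5+6+8+9+1+9+9+7+6+4+7+7+1+2+1+4+3+8+2+7+4+7+3+3+8+3+4+8+2+1+9+3+9+6+0+5+9+3+1+4+9+9+7+5 = 228

228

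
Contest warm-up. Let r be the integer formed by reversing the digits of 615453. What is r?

354516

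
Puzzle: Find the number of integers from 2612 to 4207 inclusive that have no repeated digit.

The integers in [2612, 4207] that have no repeated digit: 2613, 2614, 2615, 2617, 2618, 2619, …, 4206, 4207.
837 qualify.

837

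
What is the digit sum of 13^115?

544

13^115 = 126906981735983105311426245231619025061036326426291140080213783469274154988706760901729925996809278110294409133592731126370748757
Sum of its 129 digits: 544.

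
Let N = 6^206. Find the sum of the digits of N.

6^206 = 19913957642173950411583660538699907256194482903259058822541071906796628841067058543673829733082363131480098718413241513393011530261588923628668631456612305862656
Sum of its 161 digits: 711.

711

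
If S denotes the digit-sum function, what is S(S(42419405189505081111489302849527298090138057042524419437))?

First digit sum: 227.
2+2+7 = 11.

11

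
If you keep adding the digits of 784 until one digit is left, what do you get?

7+8+4 = 19
1+9 = 10
1+0 = 1

1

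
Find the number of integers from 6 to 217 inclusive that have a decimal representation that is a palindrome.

25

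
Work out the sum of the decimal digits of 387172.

28

3+8+7+1+7+2 = 28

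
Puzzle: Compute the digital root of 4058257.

4

4+0+5+8+2+5+7 = 31
3+1 = 4
(Equivalently, 4058257 mod 9 = 4.)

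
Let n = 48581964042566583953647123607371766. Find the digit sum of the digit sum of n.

First digit sum: 167.
1+6+7 = 14.

14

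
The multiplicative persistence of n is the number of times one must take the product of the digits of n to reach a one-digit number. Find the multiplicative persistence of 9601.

1

9601 → 0 (1 step)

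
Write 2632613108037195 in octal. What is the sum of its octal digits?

45

2632613108037195 in base 8 is 112645440110533113.
Digit sum: 1+1+2+6+4+5+4+4+0+1+1+0+5+3+3+1+1+3 = 45.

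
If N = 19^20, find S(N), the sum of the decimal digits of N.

136

19^20 = 37589973457545958193355601
Sum of its 26 digits: 136.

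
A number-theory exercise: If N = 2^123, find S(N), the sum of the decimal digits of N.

170

2^123 = 10633823966279326983230456482242756608
Sum of its 38 digits: 170.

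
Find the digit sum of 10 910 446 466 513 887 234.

1+0+9+1+0+4+4+6+4+6+6+5+1+3+8+8+7+2+3+4 = 82

82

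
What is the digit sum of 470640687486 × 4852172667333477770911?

168

470640687486 × 4852172667333477770911 = 2283629879954606352524851852519746
Sum of its 34 digits: 168.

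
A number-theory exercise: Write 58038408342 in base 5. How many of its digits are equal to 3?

58038408342 in base 5 is 1422330313031332.
The digit 3 appears 7 times.

7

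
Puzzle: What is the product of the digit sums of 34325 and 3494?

S(34325) = 3+4+3+2+5 = 17.
S(3494) = 3+4+9+4 = 20.
17 · 20 = 340.

340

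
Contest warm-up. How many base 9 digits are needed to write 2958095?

2958095 in base 9 is 5507662, which has 7 digits.

7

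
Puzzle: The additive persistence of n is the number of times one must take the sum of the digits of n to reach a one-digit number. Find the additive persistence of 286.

286 → 16 → 7 (2 steps)

2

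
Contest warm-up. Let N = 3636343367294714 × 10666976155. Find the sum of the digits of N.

128

3636343367294714 × 10666976155 = 38788787990325121095544670
Sum of its 26 digits: 128.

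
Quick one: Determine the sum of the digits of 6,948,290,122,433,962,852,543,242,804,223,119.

135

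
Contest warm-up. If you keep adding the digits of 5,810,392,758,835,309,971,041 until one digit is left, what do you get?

8

5+8+1+0+3+9+2+7+5+8+8+3+5+3+0+9+9+7+1+0+4+1 = 98
9+8 = 17
1+7 = 8
(Equivalently, 5,810,392,758,835,309,971,041 mod 9 = 8.)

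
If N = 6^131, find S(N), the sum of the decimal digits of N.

432

6^131 = 866590253542288183694051531743727863541126937352231440806438030493578436223913165685106824007076806656
Sum of its 102 digits: 432.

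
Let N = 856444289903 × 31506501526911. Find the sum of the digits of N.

117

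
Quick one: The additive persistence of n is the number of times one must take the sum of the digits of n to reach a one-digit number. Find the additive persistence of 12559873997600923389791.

2

12559873997600923389791 → 122 → 5 (2 steps)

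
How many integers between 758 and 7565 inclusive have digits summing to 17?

The integers in [758, 7565] that have digits summing to 17: 764, 773, 782, 791, 809, 818, …, 7541, 7550.
506 qualify.

506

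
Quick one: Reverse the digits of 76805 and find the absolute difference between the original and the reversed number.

Reverse of 76805 is 50867.
|76805 − 50867| = 25938

25938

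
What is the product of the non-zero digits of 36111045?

360

3×6×1×1×1×4×5 = 360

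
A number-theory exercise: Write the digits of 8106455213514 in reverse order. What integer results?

Reversing 8106455213514 gives 4153125546018.

4153125546018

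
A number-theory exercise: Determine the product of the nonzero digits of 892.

144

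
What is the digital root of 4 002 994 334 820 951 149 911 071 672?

4+0+0+2+9+9+4+3+3+4+8+2+0+9+5+1+1+4+9+9+1+1+0+7+1+6+7+2 = 111
1+1+1 = 3

3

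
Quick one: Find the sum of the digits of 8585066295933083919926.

116

8+5+8+5+0+6+6+2+9+5+9+3+3+0+8+3+9+1+9+9+2+6 = 116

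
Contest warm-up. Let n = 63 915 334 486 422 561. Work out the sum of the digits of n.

6+3+9+1+5+3+3+4+4+8+6+4+2+2+5+6+1 = 72

72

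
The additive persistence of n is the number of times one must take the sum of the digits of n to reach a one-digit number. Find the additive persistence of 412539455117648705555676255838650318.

412539455117648705555676255838650318 → 165 → 12 → 3 (3 steps)

3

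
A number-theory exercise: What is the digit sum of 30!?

30! = 265252859812191058636308480000000
Sum of its 33 digits: 117.

117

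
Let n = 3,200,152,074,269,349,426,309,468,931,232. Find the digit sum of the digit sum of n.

11

First digit sum: 119.
1+1+9 = 11.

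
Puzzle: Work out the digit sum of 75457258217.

53

7+5+4+5+7+2+5+8+2+1+7 = 53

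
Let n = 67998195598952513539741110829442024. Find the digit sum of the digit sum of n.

First digit sum: 167.
1+6+7 = 14.

14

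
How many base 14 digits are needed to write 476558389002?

11

476558389002 in base 14 is 190CBC1C40A, which has 11 digits.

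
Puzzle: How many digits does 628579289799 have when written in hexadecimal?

10

628579289799 in base 16 is 925A3ECAC7, which has 10 digits.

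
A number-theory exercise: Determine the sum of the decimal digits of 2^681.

854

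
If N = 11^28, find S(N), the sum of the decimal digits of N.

11^28 = 144209936106499234037676064081
Sum of its 30 digits: 124.

124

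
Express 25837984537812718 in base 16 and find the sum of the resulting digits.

25837984537812718 in base 16 is 5BCB8292169EEE.
Digit sum: 5+11+12+11+8+2+9+2+1+6+9+14+14+14 = 118.

118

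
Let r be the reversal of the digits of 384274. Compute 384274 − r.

-88209

Reverse of 384274 is 472483.
384274 − 472483 = -88209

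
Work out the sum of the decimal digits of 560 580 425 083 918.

64

5+6+0+5+8+0+4+2+5+0+8+3+9+1+8 = 64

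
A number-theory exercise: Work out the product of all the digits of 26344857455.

2×6×3×4×4×8×5×7×4×5×5 = 16128000

16128000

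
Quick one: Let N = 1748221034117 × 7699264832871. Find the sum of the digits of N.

1748221034117 × 7699264832871 = 13460016728062390794059907
Sum of its 26 digits: 108.

108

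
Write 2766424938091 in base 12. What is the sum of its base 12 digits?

2766424938091 in base 12 is 38819A145837.
Digit sum: 3+8+8+1+9+10+1+4+5+8+3+7 = 67.

67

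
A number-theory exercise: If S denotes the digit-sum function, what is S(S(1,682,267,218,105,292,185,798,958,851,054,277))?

8

First digit sum: 161.
1+6+1 = 8.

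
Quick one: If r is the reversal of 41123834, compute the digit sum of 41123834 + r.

52

Reversal of 41123834 is 43832114; 41123834 + 43832114 = 84955948.
Digit sum of 84955948: 8+4+9+5+5+9+4+8 = 52.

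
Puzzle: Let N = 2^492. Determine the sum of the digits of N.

2^492 = 12786682062094304179739022253232809188346257992355721833919106906625522642205759980012773798148063113870651109873281527379754908382364816614564560896
Sum of its 149 digits: 667.

667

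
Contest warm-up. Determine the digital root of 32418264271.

3+2+4+1+8+2+6+4+2+7+1 = 40
4+0 = 4
(Equivalently, 32418264271 mod 9 = 4.)

4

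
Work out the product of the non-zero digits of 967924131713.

1714608

9×6×7×9×2×4×1×3×1×7×1×3 = 1714608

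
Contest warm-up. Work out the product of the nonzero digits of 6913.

6×9×1×3 = 162

162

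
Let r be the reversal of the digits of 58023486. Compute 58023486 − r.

Reverse of 58023486 is 68432085.
58023486 − 68432085 = -10408599

-10408599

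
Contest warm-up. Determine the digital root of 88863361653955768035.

8+8+8+6+3+3+6+1+6+5+3+9+5+5+7+6+8+0+3+5 = 105
1+0+5 = 6

6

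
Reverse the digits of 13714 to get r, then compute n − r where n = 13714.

-28017

Reverse of 13714 is 41731.
13714 − 41731 = -28017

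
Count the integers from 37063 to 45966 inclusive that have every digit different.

2648

The integers in [37063, 45966] that have every digit different: 37064, 37065, 37068, 37069, 37081, 37082, …, 45962, 45963.
2648 qualify.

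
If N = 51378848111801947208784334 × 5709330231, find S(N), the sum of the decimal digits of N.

168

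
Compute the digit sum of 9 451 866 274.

9+4+5+1+8+6+6+2+7+4 = 52

52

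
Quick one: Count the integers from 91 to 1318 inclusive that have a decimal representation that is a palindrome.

94

The integers in [91, 1318] that have a decimal representation that is a palindrome: 99, 101, 111, 121, 131, 141, …, 1111, 1221.
94 qualify.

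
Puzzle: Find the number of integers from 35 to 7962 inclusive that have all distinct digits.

The integers in [35, 7962] that have all distinct digits: 35, 36, 37, 38, 39, 40, …, 7961, 7962.
4224 qualify.

4224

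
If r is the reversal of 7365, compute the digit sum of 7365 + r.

6

Reversal of 7365 is 5637; 7365 + 5637 = 13002.
Digit sum of 13002: 1+3+0+0+2 = 6.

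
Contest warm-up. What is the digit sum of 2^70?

2^70 = 1180591620717411303424
Sum of its 22 digits: 70.

70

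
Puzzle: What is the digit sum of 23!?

23! = 25852016738884976640000
Sum of its 23 digits: 99.

99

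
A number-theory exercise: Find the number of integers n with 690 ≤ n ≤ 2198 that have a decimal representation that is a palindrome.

The integers in [690, 2198] that have a decimal representation that is a palindrome: 696, 707, 717, 727, 737, 747, …, 2002, 2112.
43 qualify.

43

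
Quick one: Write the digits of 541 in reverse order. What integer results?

Reversing 541 gives 145.

145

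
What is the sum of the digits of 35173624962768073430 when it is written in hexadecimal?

125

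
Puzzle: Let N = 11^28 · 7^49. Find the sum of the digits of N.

301

11^28 · 7^49 = 37050932698565103673602722015312168465539213605629586424193715241898167
Sum of its 71 digits: 301.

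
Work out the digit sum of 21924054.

27

2+1+9+2+4+0+5+4 = 27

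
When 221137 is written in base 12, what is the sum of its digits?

221137 in base 12 is A7B81.
Digit sum: 10+7+11+8+1 = 37.

37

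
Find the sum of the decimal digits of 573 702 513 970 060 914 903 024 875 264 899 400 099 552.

179

5+7+3+7+0+2+5+1+3+9+7+0+0+6+0+9+1+4+9+0+3+0+2+4+8+7+5+2+6+4+8+9+9+4+0+0+0+9+9+5+5+2 = 179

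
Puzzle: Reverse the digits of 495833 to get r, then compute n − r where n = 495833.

Reverse of 495833 is 338594.
495833 − 338594 = 157239

157239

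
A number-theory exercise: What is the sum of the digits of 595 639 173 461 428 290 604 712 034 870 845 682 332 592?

5+9+5+6+3+9+1+7+3+4+6+1+4+2+8+2+9+0+6+0+4+7+1+2+0+3+4+8+7+0+8+4+5+6+8+2+3+3+2+5+9+2 = 183

183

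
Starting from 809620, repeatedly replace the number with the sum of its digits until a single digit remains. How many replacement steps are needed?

809620 → 25 → 7 (2 steps)

2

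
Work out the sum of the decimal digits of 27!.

108

27! = 10888869450418352160768000000
Sum of its 29 digits: 108.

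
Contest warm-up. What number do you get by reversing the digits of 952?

Reversing 952 gives 259.

259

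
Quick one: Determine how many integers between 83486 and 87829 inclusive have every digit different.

1476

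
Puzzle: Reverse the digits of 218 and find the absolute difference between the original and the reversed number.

594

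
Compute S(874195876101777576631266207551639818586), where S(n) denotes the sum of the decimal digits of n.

194

8+7+4+1+9+5+8+7+6+1+0+1+7+7+7+5+7+6+6+3+1+2+6+6+2+0+7+5+5+1+6+3+9+8+1+8+5+8+6 = 194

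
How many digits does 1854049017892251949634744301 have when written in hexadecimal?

1854049017892251949634744301 in base 16 is 5FDA226A798702D7464EFED, which has 23 digits.

23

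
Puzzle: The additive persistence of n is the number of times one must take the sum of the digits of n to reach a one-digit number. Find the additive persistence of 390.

390 → 12 → 3 (2 steps)

2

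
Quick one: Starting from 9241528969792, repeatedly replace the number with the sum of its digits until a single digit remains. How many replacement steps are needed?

3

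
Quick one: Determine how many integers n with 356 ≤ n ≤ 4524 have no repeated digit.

The integers in [356, 4524] that have no repeated digit: 356, 357, 358, 359, 360, 361, …, 4521, 4523.
2221 qualify.

2221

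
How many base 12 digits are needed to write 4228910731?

9

4228910731 in base 12 is 9A0306377, which has 9 digits.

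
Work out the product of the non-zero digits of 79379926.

7×9×3×7×9×9×2×6 = 1285956

1285956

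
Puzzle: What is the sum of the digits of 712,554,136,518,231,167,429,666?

101

7+1+2+5+5+4+1+3+6+5+1+8+2+3+1+1+6+7+4+2+9+6+6+6 = 101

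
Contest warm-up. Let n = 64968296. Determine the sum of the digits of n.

6+4+9+6+8+2+9+6 = 50

50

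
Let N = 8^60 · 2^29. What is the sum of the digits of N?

284

8^60 · 2^29 = 822752278660603021077484591278675252491367932816789931674304512
Sum of its 63 digits: 284.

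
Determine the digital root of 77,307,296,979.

3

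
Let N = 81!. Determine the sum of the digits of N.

486

81! = 5797126020747367985879734231578109105412357244731625958745865049716390179693892056256184534249745940480000000000000000000
Sum of its 121 digits: 486.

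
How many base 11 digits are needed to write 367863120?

367863120 in base 11 is 179716009, which has 9 digits.

9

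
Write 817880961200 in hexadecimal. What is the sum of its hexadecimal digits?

65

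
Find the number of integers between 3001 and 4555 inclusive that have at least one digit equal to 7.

371

The integers in [3001, 4555] that have at least one digit equal to 7: 3007, 3017, 3027, 3037, 3047, 3057, …, 4537, 4547.
371 qualify.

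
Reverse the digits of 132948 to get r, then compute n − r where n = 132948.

Reverse of 132948 is 849231.
132948 − 849231 = -716283

-716283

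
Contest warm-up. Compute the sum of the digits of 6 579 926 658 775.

6+5+7+9+9+2+6+6+5+8+7+7+5 = 82

82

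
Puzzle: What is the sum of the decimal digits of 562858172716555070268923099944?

145

5+6+2+8+5+8+1+7+2+7+1+6+5+5+5+0+7+0+2+6+8+9+2+3+0+9+9+9+4+4 = 145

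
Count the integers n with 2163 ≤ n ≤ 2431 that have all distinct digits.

The integers in [2163, 2431] that have all distinct digits: 2163, 2164, 2165, 2167, 2168, 2169, …, 2430, 2431.
99 qualify.

99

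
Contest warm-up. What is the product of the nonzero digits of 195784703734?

1×9×5×7×8×4×7×3×7×3×4 = 17781120

17781120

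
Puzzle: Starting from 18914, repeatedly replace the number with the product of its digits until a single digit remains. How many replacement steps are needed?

4

18914 → 288 → 128 → 16 → 6 (4 steps)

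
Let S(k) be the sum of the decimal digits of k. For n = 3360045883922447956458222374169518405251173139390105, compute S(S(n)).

7

First digit sum: 214.
2+1+4 = 7.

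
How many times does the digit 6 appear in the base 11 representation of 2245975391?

2245975391 in base 11 is A52881610.
The digit 6 appears 1 time.

1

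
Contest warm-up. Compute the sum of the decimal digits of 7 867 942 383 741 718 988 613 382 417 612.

154

7+8+6+7+9+4+2+3+8+3+7+4+1+7+1+8+9+8+8+6+1+3+3+8+2+4+1+7+6+1+2 = 154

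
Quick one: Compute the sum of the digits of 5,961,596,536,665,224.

80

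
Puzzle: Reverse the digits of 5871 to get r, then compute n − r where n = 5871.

4086

Reverse of 5871 is 1785.
5871 − 1785 = 4086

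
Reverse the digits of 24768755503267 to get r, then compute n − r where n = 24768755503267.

-51461800283475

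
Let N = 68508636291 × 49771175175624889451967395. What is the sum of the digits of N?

162

68508636291 × 49771175175624889451967395 = 3409755337882533600111916578445731945
Sum of its 37 digits: 162.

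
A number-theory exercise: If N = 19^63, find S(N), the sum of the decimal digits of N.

19^63 = 364314838217741451401945087652849626238282748829503924591412170928633539656908059
Sum of its 81 digits: 370.

370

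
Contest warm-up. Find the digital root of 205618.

2+0+5+6+1+8 = 22
2+2 = 4
(Equivalently, 205618 mod 9 = 4.)

4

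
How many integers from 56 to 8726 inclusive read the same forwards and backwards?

171

The integers in [56, 8726] that read the same forwards and backwards: 66, 77, 88, 99, 101, 111, …, 8558, 8668.
171 qualify.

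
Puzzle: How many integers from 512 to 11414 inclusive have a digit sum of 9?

252

The integers in [512, 11414] that have a digit sum of 9: 513, 522, 531, 540, 603, 612, …, 11403, 11412.
252 qualify.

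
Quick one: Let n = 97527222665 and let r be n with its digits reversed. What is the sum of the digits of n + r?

Reversal of 97527222665 is 56622272579; 97527222665 + 56622272579 = 154149495244.
Digit sum of 154149495244: 1+5+4+1+4+9+4+9+5+2+4+4 = 52.

52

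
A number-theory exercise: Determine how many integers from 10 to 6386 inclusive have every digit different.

3464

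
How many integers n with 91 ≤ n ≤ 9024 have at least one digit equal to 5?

3152

The integers in [91, 9024] that have at least one digit equal to 5: 95, 105, 115, 125, 135, 145, …, 9005, 9015.
3152 qualify.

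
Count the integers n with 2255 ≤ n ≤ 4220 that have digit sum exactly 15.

151

The integers in [2255, 4220] that have digit sum exactly 15: 2256, 2265, 2274, 2283, 2292, 2319, …, 4209, 4218.
151 qualify.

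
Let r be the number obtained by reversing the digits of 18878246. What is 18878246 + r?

83166127

Reverse of 18878246 is 64287881.
18878246 + 64287881 = 83166127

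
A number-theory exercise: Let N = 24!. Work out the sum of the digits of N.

24! = 620448401733239439360000
Sum of its 24 digits: 81.

81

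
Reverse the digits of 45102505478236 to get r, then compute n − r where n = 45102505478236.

-18184945041918

Reverse of 45102505478236 is 63287450520154.
45102505478236 − 63287450520154 = -18184945041918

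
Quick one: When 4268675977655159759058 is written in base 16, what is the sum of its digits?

4268675977655159759058 in base 16 is E767C78943431620D2.
Digit sum: 14+7+6+7+12+7+8+9+4+3+4+3+1+6+2+0+13+2 = 108.

108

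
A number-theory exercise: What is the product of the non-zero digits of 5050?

25

5×5 = 25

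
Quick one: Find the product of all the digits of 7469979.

7×4×6×9×9×7×9 = 857304

857304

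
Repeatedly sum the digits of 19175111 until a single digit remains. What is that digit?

1+9+1+7+5+1+1+1 = 26
2+6 = 8

8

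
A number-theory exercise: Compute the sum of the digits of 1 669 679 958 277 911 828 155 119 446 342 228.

1+6+6+9+6+7+9+9+5+8+2+7+7+9+1+1+8+2+8+1+5+5+1+1+9+4+4+6+3+4+2+2+2+8 = 168

168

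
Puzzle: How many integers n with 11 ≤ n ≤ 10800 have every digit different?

5516

The integers in [11, 10800] that have every digit different: 12, 13, 14, 15, 16, 17, …, 10796, 10798.
5516 qualify.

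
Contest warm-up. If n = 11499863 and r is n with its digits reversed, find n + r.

48399274

Reverse of 11499863 is 36899411.
11499863 + 36899411 = 48399274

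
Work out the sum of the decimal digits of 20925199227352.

2+0+9+2+5+1+9+9+2+2+7+3+5+2 = 58

58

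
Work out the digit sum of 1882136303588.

56

1+8+8+2+1+3+6+3+0+3+5+8+8 = 56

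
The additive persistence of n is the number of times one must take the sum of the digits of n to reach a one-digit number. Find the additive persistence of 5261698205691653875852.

5261698205691653875852 → 109 → 10 → 1 (3 steps)

3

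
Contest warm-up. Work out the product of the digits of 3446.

3×4×4×6 = 288

288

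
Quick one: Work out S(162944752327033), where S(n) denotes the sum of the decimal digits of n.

58

1+6+2+9+4+4+7+5+2+3+2+7+0+3+3 = 58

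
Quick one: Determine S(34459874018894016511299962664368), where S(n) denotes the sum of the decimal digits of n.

3+4+4+5+9+8+7+4+0+1+8+8+9+4+0+1+6+5+1+1+2+9+9+9+6+2+6+6+4+3+6+8 = 158

158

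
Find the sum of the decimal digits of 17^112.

17^112 = 646069433432218904500258039885189775883569934169882581744441823328345224525302336362090171894579148487316278271663035644175489821048917761
Sum of its 138 digits: 631.

631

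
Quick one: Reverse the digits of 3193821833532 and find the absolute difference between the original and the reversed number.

840440549619

Reverse of 3193821833532 is 2353381283913.
|3193821833532 − 2353381283913| = 840440549619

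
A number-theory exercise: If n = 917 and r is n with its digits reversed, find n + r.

1636

Reverse of 917 is 719.
917 + 719 = 1636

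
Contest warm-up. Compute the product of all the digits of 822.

32

8×2×2 = 32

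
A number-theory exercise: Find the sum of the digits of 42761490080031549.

63

4+2+7+6+1+4+9+0+0+8+0+0+3+1+5+4+9 = 63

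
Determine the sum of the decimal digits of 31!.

31! = 8222838654177922817725562880000000
Sum of its 34 digits: 135.

135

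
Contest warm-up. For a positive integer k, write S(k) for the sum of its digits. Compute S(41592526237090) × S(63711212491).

S(41592526237090) = 4+1+5+9+2+5+2+6+2+3+7+0+9+0 = 55.
S(63711212491) = 6+3+7+1+1+2+1+2+4+9+1 = 37.
55 · 37 = 2035.

2035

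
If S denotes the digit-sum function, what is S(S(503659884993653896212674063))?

First digit sum: 137.
1+3+7 = 11.

11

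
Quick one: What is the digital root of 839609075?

2

8+3+9+6+0+9+0+7+5 = 47
4+7 = 11
1+1 = 2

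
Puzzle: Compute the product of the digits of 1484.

128

1×4×8×4 = 128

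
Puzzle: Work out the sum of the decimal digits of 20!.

20! = 2432902008176640000
Sum of its 19 digits: 54.

54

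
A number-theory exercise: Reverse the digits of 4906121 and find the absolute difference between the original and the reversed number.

3690027

Reverse of 4906121 is 1216094.
|4906121 − 1216094| = 3690027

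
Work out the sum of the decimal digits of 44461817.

4+4+4+6+1+8+1+7 = 35

35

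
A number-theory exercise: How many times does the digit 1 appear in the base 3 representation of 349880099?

5

349880099 in base 3 is 220101100202021012.
The digit 1 appears 5 times.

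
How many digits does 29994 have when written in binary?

29994 in base 2 is 111010100101010, which has 15 digits.

15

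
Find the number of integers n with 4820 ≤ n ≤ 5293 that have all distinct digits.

The integers in [4820, 5293] that have all distinct digits: 4820, 4821, 4823, 4825, 4826, 4827, …, 5291, 5293.
262 qualify.

262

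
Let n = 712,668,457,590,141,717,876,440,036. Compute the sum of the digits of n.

7+1+2+6+6+8+4+5+7+5+9+0+1+4+1+7+1+7+8+7+6+4+4+0+0+3+6 = 119

119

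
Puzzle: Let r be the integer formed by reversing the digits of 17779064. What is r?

46097771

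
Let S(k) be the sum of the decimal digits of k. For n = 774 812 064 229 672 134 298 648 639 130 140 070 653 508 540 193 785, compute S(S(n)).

First digit sum: 215.
2+1+5 = 8.

8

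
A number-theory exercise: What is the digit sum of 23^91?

590

23^91 = 8264813874395086919257329594531027167451884343784197554704056671515227569945433396701766014604593885377242669631646484195527
Sum of its 124 digits: 590.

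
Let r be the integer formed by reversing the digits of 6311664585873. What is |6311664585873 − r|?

Reverse of 6311664585873 is 3785854661136.
|6311664585873 − 3785854661136| = 2525809924737

2525809924737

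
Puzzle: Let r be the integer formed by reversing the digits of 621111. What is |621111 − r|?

509985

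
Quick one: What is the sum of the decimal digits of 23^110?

709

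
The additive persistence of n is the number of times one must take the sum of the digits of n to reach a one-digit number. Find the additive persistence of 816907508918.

816907508918 → 62 → 8 (2 steps)

2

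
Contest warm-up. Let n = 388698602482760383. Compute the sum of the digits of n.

91

3+8+8+6+9+8+6+0+2+4+8+2+7+6+0+3+8+3 = 91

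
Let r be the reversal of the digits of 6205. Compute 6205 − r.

1179

Reverse of 6205 is 5026.
6205 − 5026 = 1179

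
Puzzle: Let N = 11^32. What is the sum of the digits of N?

11^32 = 2111377674535255285545615254209921
Sum of its 34 digits: 139.

139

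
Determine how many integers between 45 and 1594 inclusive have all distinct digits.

The integers in [45, 1594] that have all distinct digits: 45, 46, 47, 48, 49, 50, …, 1593, 1594.
975 qualify.

975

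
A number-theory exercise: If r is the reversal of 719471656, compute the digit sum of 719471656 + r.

47

Reversal of 719471656 is 656174917; 719471656 + 656174917 = 1375646573.
Digit sum of 1375646573: 1+3+7+5+6+4+6+5+7+3 = 47.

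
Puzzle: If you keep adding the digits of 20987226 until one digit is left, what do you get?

9

2+0+9+8+7+2+2+6 = 36
3+6 = 9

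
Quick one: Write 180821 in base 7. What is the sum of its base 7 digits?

17

180821 in base 7 is 1352114.
Digit sum: 1+3+5+2+1+1+4 = 17.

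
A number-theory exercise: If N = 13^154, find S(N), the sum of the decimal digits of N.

13^154 = 3525950858900620109463105899171222562671850431367637714145205893940785048238247198985678144023374404975902101139574339606106704430679361478807813893727348338103068614151689
Sum of its 172 digits: 751.

751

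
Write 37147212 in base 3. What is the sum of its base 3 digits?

16

37147212 in base 3 is 2120220021101200.
Digit sum: 2+1+2+0+2+2+0+0+2+1+1+0+1+2+0+0 = 16.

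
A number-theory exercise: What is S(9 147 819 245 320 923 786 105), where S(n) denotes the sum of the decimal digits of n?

96

9+1+4+7+8+1+9+2+4+5+3+2+0+9+2+3+7+8+6+1+0+5 = 96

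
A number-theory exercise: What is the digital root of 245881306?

2+4+5+8+8+1+3+0+6 = 37
3+7 = 10
1+0 = 1
(Equivalently, 245881306 mod 9 = 1.)

1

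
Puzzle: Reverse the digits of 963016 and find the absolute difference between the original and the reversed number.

352647

Reverse of 963016 is 610369.
|963016 − 610369| = 352647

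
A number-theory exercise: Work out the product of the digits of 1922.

1×9×2×2 = 36

36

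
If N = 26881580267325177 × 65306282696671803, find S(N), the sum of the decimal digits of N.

144

26881580267325177 × 65306282696671803 = 1755536080271212387188567047884131
Sum of its 34 digits: 144.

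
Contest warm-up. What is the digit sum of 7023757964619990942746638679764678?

193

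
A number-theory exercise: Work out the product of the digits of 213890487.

2×1×3×8×9×0×4×8×7 = 0

0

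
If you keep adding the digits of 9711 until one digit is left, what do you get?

9+7+1+1 = 18
1+8 = 9

9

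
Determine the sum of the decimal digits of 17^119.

692

17^119 = 265107273980438540718149612244069844989231489289966975158828282910253622717599615626619728641563503683755318957292943549382670672294220382134871153
Sum of its 147 digits: 692.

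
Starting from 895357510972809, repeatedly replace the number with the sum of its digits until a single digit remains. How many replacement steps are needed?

895357510972809 → 78 → 15 → 6 (3 steps)

3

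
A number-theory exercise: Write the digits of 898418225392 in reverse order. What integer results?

293522814898

Reversing 898418225392 gives 293522814898.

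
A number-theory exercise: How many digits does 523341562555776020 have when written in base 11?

18

523341562555776020 in base 11 is 104313828303386511, which has 18 digits.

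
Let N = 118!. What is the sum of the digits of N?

756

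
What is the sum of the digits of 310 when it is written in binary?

5

310 in base 2 is 100110110.
Digit sum: 1+0+0+1+1+0+1+1+0 = 5.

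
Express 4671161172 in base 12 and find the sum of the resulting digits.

40

4671161172 in base 12 is AA4442330.
Digit sum: 10+10+4+4+4+2+3+3+0 = 40.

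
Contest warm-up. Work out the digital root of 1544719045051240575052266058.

4

1+5+4+4+7+1+9+0+4+5+0+5+1+2+4+0+5+7+5+0+5+2+2+6+6+0+5+8 = 103
1+0+3 = 4
(Equivalently, 1544719045051240575052266058 mod 9 = 4.)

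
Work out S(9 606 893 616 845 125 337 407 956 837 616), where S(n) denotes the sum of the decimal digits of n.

9+6+0+6+8+9+3+6+1+6+8+4+5+1+2+5+3+3+7+4+0+7+9+5+6+8+3+7+6+1+6 = 154

154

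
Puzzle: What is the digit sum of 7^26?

7^26 = 9387480337647754305649
Sum of its 22 digits: 112.

112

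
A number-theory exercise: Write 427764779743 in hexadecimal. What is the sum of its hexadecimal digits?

427764779743 in base 16 is 6398C48ADF.
Digit sum: 6+3+9+8+12+4+8+10+13+15 = 88.

88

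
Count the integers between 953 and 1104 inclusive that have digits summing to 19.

6

The integers in [953, 1104] that have digits summing to 19: 955, 964, 973, 982, 991, 1099.
6 qualify.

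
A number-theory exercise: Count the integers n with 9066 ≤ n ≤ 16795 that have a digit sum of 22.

The integers in [9066, 16795] that have a digit sum of 22: 9067, 9076, 9085, 9094, 9139, 9148, …, 16771, 16780.
427 qualify.

427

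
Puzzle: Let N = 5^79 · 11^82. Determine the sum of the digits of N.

5^79 · 11^82 = 410044060509603281822224957972234322053080363011853416752534946760072905151433445745749990022421056952428575215208184090442955493927001953125
Sum of its 141 digits: 548.

548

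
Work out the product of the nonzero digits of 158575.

7000

1×5×8×5×7×5 = 7000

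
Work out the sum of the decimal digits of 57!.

270

57! = 40526919504877216755680601905432322134980384796226602145184481280000000000000
Sum of its 77 digits: 270.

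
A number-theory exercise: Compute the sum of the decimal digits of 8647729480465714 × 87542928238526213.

8647729480465714 × 87542928238526213 = 757047561334597571194536236761082
Sum of its 33 digits: 149.

149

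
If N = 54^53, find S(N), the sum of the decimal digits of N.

423

54^53 = 65594778611308134080157061806172605789626085889570601355761291541899118216862184597266366464
Sum of its 92 digits: 423.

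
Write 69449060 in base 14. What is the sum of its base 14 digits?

44

69449060 in base 14 is 931B5D2.
Digit sum: 9+3+1+11+5+13+2 = 44.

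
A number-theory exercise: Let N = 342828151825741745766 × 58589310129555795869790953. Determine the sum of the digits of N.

246

342828151825741745766 × 58589310129555795869790953 = 20086064908460823178978859689142616951692854998
Sum of its 47 digits: 246.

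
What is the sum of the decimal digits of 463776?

4+6+3+7+7+6 = 33

33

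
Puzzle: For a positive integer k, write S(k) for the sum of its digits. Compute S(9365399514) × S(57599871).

S(9365399514) = 9+3+6+5+3+9+9+5+1+4 = 54.
S(57599871) = 5+7+5+9+9+8+7+1 = 51.
54 · 51 = 2754.

2754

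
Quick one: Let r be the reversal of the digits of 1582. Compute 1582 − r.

Reverse of 1582 is 2851.
1582 − 2851 = -1269

-1269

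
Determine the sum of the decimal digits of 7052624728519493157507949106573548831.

172

7+0+5+2+6+2+4+7+2+8+5+1+9+4+9+3+1+5+7+5+0+7+9+4+9+1+0+6+5+7+3+5+4+8+8+3+1 = 172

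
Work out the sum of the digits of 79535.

7+9+5+3+5 = 29

29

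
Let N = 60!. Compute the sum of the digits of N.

288

60! = 8320987112741390144276341183223364380754172606361245952449277696409600000000000000
Sum of its 82 digits: 288.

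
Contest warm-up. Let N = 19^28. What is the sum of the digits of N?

19^28 = 638411683925748518131605316913942641
Sum of its 36 digits: 154.

154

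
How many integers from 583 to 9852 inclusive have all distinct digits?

The integers in [583, 9852] that have all distinct digits: 583, 584, 586, 587, 589, 590, …, 9851, 9852.
4819 qualify.

4819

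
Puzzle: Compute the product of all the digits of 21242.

2×1×2×4×2 = 32

32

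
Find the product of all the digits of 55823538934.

15552000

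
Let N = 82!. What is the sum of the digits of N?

477

82! = 475364333701284174842138206989404946643813294067993328617160934076743994734899148613007131808479167119360000000000000000000
Sum of its 123 digits: 477.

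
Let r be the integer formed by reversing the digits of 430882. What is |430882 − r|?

142848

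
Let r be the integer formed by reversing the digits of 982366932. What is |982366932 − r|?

Reverse of 982366932 is 239663289.
|982366932 − 239663289| = 742703643

742703643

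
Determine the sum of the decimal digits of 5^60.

5^60 = 867361737988403547205962240695953369140625
Sum of its 42 digits: 199.

199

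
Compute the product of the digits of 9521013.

0

9×5×2×1×0×1×3 = 0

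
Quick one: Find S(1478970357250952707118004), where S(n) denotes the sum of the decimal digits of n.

102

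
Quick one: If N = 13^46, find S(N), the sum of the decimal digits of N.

247

13^46 = 1743388617272249143997555461487119439669521095365209
Sum of its 52 digits: 247.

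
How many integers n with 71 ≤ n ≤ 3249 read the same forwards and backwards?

116

The integers in [71, 3249] that read the same forwards and backwards: 77, 88, 99, 101, 111, 121, …, 3113, 3223.
116 qualify.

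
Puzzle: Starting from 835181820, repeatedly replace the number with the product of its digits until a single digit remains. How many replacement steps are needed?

1

835181820 → 0 (1 step)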